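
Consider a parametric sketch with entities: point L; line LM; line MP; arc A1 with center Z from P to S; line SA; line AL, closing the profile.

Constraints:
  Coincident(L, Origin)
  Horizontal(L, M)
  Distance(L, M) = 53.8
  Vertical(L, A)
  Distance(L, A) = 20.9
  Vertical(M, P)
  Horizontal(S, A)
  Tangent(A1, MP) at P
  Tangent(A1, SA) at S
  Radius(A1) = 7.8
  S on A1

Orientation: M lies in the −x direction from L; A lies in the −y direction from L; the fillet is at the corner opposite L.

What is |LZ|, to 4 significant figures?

47.83

L and A share the same x with |LA| = 20.9 and A on the −y side, so A = (0.000, -20.90). The virtual corner opposite L is at (-53.80, -20.90). A1 meets MP tangentially, so ZP is at right angles to MP and since A1 is tangent to SA there, ZS ⟂ SA, with radius 7.8, so the center Z sits 7.8 in from both sides at Z = (-46.00, -13.10). Then |LZ| = |Z − L| = 47.83.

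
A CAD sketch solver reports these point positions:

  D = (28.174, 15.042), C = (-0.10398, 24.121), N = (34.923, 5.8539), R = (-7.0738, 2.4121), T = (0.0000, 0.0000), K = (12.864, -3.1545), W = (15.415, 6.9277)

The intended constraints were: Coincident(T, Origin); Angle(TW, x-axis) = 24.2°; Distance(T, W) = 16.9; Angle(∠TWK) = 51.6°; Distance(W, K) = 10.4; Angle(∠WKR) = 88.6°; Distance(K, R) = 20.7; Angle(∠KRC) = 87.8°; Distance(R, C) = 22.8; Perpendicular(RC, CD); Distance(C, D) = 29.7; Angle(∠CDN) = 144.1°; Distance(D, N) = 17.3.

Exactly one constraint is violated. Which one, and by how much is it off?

Distance(D, N) = 17.3 — off by 5.90.

T = (0.00, 0.00) ✓; TW at 24.20° ✓; |TW| = 16.90 ✓; ∠TWK = 51.60° ✓; |WK| = 10.40 ✓; ∠WKR = 88.60° ✓; |KR| = 20.70 ✓; ∠KRC = 87.80° ✓; |RC| = 22.80 ✓; ∠(RC, CD) = 90.00° ✓; |CD| = 29.70 ✓; ∠CDN = 144.1° ✓; |DN| = 11.40 ✗.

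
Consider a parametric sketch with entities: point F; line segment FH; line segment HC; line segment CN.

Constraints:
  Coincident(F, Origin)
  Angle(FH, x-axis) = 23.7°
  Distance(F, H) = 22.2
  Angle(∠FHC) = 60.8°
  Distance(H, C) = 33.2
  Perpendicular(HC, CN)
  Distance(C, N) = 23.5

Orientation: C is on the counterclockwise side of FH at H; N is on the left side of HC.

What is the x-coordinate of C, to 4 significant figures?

-6.152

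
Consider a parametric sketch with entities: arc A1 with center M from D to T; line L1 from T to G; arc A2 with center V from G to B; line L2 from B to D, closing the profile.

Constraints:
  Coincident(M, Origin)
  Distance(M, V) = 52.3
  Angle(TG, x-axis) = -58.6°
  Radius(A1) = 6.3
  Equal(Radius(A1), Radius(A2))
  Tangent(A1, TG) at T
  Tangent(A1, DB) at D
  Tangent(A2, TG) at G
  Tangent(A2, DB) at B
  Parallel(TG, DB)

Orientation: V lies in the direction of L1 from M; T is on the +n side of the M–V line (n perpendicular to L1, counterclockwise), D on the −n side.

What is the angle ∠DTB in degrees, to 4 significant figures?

76.45°

Tangency of A1 to both parallel lines with radius 6.3 puts T and D at M ± 6.3·n: T = (5.377, 3.282), D = (-5.377, -3.282). Equal radii place G and B the same way about V: G = V + 6.3·n = (32.63, -41.36), B = V − 6.3·n = (21.87, -47.92). Then cos ∠DTB = TD·TB / (|TD||TB|), giving 76.45°.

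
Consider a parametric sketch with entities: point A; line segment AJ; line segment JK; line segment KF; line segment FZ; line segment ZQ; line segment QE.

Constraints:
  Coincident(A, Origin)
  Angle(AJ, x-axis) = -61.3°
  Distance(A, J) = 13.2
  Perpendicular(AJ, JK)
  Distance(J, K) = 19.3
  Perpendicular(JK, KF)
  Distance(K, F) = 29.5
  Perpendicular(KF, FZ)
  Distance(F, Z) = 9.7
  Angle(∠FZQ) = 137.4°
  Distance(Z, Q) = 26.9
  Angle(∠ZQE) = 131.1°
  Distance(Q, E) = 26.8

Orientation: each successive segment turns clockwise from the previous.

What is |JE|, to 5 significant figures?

18.178

∠FZQ = 137.4° gives ZQ at -13.900° from the x-axis; with |ZQ| = 26.9, Q = (9.8640, 3.2252). ∠ZQE = 131.1° gives QE at -62.800° from the x-axis; with |QE| = 26.8, E = (22.114, -20.611). Then |JE| = |E − J| = 18.178.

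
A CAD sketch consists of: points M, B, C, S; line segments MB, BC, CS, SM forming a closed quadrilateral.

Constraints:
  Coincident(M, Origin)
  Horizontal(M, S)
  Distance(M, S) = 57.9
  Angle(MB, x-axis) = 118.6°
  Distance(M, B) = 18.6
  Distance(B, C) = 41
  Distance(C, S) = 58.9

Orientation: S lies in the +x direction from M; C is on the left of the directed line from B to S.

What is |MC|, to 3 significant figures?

49.5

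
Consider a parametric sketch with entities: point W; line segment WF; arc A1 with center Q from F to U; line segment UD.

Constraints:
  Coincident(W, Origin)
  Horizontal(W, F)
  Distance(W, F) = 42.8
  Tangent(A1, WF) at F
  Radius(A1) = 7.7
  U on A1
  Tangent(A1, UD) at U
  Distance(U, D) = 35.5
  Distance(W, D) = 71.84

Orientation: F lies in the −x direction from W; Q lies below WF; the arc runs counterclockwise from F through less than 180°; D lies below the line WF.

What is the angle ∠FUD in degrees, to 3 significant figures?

143°

Checks: |WF| = 42.80 ✓; |QU| = 7.700 ✓; ∠(QU, UD) = 90.00° ✓; |UD| = 35.50 ✓; |WD| = 71.84 ✓.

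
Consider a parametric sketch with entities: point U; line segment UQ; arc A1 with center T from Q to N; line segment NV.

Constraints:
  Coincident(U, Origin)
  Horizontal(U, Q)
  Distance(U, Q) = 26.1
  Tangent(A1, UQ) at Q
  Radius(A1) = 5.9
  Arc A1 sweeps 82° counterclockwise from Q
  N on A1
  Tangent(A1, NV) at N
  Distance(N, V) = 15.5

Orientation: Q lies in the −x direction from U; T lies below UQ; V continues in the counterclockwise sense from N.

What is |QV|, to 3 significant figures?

21.9

On A1, Q sits at bearing 90° from T; an 82° counterclockwise sweep puts N at bearing 172°, so N = T + 5.9·(cos 172°, sin 172°) = (-31.9, -5.08). A1 meets NV tangentially, so TN is at right angles to NV, so NV runs along (−sin 172°, cos 172°); with |NV| = 15.5, V = (-34.1, -20.4). Then |QV| = |V − Q| = 21.9.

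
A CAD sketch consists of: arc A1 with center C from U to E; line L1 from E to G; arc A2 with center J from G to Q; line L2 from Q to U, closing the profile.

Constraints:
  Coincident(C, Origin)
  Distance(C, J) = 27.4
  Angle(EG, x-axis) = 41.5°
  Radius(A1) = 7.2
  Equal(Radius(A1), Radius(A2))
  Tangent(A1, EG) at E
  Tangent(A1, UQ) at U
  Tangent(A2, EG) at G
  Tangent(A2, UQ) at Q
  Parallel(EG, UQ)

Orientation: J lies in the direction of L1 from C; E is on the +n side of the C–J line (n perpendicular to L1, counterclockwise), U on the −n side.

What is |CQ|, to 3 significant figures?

28.3

The slot axis is L1's direction at 41.5°, so u = (cos 41.5°, sin 41.5°) = (0.749, 0.663) and n = (−sin 41.5°, cos 41.5°) = (-0.663, 0.749). C is at the origin and J lies 27.4 along u from C, so J = 27.4·u = (20.5, 18.2). Tangency of A1 to both parallel lines with radius 7.2 puts E and U at C ± 7.2·n: E = (-4.77, 5.39), U = (4.77, -5.39). Equal radii place G and Q the same way about J: G = J + 7.2·n = (15.8, 23.5), Q = J − 7.2·n = (25.3, 12.8). Then |CQ| = |Q − C| = 28.3.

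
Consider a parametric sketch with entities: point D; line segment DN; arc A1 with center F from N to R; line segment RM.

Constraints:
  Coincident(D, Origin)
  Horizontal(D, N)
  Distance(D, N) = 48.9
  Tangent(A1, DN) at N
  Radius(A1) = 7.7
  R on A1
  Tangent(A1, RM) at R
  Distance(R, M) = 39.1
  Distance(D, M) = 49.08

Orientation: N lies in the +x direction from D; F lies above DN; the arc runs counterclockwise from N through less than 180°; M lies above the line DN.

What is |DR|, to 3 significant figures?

55.9

Checks: |FN| = 7.700 ✓; |FR| = 7.700 ✓; ∠(FR, RM) = 90.00° ✓; |RM| = 39.10 ✓; |DM| = 49.08 ✓.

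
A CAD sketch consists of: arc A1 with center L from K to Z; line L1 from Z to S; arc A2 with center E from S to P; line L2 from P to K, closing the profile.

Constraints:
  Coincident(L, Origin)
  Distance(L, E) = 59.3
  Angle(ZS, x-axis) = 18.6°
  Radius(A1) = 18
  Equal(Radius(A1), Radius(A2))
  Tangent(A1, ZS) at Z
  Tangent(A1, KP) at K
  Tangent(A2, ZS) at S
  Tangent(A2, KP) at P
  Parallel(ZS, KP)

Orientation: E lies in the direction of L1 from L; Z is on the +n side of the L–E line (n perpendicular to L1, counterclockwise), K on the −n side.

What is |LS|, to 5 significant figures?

61.972

Tangency of A1 to both parallel lines with radius 18.0 puts Z and K at L ± 18.0·n: Z = (-5.7413, 17.060), K = (5.7413, -17.060). Equal radii place S and P the same way about E: S = E + 18.0·n = (50.461, 35.974), P = E − 18.0·n = (61.944, 1.8545). Then |LS| = |S − L| = 61.972.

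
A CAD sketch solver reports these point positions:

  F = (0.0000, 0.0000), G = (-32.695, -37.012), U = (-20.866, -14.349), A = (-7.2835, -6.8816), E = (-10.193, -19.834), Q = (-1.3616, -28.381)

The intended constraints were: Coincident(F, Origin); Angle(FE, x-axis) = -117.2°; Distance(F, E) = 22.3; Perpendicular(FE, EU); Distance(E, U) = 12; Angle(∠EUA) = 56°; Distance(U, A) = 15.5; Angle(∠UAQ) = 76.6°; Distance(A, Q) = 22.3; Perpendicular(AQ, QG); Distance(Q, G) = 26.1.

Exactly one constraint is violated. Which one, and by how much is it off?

Distance(Q, G) = 26.1 — off by 6.40.

F = (0.00, 0.00) ✓; FE at -117.2° ✓; |FE| = 22.30 ✓; ∠(FE, EU) = 90.00° ✓; |EU| = 12.00 ✓; ∠EUA = 56.00° ✓; |UA| = 15.50 ✓; ∠UAQ = 76.60° ✓; |AQ| = 22.30 ✓; ∠(AQ, QG) = 90.00° ✓; |QG| = 32.50 ✗.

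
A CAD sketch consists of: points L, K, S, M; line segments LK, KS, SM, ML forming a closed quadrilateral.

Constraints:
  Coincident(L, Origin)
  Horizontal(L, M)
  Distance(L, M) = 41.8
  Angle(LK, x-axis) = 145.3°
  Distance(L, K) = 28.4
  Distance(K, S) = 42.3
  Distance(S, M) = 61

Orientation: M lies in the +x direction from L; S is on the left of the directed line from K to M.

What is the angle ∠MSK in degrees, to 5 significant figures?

78.776°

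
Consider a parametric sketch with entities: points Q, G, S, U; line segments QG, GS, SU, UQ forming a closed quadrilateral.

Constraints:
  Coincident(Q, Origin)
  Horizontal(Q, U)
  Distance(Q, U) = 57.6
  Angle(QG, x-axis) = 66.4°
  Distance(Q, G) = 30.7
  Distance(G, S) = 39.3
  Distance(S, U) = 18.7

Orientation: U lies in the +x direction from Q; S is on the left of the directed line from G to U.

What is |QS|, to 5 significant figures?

52.847

Q is at the origin; QU is horizontal with |QU| = 57.6 and U in +x, so U = (57.6, 0). QG runs at 66.4° with |QG| = 30.7, so G = (12.291, 28.132). S is determined by |GS| = 39.3 and |SU| = 18.7 together: it lies at the intersection of circle(G, 39.3) and circle(U, 18.7). With |GU| = 53.333, the foot of the radical line on GU is 37.868 from G and the perpendicular offset is √(39.3² − 37.868²) = 10.513. Taking the left-of-GU solution: S = (50.007, 17.089).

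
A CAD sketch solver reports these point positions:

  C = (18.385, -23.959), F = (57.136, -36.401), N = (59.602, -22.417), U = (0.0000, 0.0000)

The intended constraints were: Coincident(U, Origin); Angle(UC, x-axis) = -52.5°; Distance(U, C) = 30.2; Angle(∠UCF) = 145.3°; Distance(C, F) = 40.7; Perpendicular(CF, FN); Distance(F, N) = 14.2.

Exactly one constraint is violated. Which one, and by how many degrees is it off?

Perpendicular(CF, FN) — off by 7.80°.

U = (0.00, 0.00) ✓; UC at -52.50° ✓; |UC| = 30.20 ✓; ∠UCF = 145.3° ✓; |CF| = 40.70 ✓; ∠(CF, FN) = 97.80° ✗; |FN| = 14.20 ✓.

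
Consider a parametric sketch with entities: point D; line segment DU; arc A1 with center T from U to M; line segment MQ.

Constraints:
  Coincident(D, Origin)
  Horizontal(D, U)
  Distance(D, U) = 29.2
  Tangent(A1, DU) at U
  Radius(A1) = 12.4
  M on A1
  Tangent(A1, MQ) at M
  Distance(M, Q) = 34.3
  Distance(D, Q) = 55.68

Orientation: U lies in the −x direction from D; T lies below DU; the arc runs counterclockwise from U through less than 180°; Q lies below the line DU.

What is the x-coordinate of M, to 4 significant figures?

-40.56

Checks: |TM| = 12.40 ✓; ∠(TM, MQ) = 90.00° ✓; |MQ| = 34.30 ✓; |DQ| = 55.68 ✓.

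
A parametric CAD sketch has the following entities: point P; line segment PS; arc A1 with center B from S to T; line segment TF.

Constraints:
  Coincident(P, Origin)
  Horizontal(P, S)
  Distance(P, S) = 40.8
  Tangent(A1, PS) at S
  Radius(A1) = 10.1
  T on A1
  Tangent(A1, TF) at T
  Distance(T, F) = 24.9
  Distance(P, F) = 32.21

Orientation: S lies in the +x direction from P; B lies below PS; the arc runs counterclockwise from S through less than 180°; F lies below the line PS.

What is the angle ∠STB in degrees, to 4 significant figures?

60.90°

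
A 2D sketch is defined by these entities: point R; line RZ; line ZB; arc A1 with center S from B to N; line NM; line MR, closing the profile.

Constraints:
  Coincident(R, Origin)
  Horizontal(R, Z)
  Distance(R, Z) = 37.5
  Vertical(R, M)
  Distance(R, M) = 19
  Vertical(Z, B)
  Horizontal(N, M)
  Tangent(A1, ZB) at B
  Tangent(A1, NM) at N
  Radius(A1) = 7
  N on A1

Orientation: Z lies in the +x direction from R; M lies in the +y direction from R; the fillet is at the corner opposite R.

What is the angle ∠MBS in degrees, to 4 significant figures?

10.57°

R is at the origin; R and Z share the same y with |RZ| = 37.5 and Z on the +x side, so Z = (37.50, 0.000). RM is vertical with |RM| = 19.0 and M on the +y side, so M = (0.000, 19.00). The virtual corner opposite R is at (37.50, 19.00). Since A1 is tangent to ZB there, SB ⟂ ZB and since A1 is tangent to NM there, SN ⟂ NM, with radius 7.0, so the center S sits 7.0 in from both sides at S = (30.50, 12.00). That places the tangent points at B = (37.50, 12.00) on ZB and N = (30.50, 19.00) on NM. Then cos ∠MBS = BM·BS / (|BM||BS|), giving 10.57°.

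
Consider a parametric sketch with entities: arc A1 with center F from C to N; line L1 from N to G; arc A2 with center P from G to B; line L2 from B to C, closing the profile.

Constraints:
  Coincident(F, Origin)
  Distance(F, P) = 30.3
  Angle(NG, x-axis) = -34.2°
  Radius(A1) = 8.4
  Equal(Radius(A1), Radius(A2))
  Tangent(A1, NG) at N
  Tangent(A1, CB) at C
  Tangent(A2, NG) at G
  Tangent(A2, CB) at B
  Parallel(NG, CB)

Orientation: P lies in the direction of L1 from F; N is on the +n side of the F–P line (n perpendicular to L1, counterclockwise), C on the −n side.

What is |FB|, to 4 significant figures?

31.44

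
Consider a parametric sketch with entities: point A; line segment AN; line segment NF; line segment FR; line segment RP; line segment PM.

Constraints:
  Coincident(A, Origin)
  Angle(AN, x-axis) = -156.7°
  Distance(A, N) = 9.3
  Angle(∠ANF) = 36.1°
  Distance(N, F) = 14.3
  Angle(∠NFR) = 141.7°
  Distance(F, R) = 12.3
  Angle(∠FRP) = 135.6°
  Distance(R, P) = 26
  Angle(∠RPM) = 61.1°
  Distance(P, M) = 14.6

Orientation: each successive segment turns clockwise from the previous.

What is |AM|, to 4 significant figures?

23.39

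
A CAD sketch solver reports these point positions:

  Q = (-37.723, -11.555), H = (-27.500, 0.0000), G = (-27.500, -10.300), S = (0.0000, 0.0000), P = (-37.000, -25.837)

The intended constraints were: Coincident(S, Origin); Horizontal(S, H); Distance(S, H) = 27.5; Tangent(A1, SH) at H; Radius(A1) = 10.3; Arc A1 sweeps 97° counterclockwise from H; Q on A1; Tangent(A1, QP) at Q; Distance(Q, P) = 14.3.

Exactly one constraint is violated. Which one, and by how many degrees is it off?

Tangent(A1, QP) at Q — off by 4.10°.

S = (0.00, 0.00) ✓; S.y = 0.00, H.y = 0.00 ✓; |SH| = 27.50 ✓; ∠(GH, HS) = 90.00° ✓; |GH| = 10.30 ✓; bearing(G→Q) − bearing(G→H) = 97.00° ✓; |GQ| = 10.30 ✓; ∠(GQ, QP) = 94.10° ✗; |QP| = 14.30 ✓.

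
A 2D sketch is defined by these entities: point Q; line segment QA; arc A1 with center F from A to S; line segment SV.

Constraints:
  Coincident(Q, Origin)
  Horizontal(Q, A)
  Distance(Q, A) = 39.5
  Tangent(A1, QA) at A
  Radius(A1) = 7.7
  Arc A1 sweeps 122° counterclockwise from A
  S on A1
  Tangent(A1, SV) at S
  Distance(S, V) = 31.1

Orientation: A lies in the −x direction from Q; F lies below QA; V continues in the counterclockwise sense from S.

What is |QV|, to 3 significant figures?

48.3

Q is at the origin; QA is horizontal with |QA| = 39.5 and A on the −x side, so A = (-39.5, 0.00). A1 meets QA tangentially, so FA is at right angles to QA, so F = A + (0, -7.7) = (-39.5, -7.70). On A1, A sits at bearing 90° from F; a 122° counterclockwise sweep puts S at bearing 212°, so S = F + 7.7·(cos 212°, sin 212°) = (-46.0, -11.8). A1 meets SV tangentially, so FS is at right angles to SV, so SV runs along (−sin 212°, cos 212°); with |SV| = 31.1, V = (-29.5, -38.2). Then |QV| = |V − Q| = 48.3.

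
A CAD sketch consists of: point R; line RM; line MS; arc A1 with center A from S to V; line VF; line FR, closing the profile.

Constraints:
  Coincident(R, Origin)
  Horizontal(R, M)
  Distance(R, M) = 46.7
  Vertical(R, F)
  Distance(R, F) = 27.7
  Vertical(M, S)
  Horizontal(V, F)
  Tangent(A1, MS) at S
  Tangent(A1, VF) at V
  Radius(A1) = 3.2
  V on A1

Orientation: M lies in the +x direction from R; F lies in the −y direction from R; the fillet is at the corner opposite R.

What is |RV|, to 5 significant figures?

51.571

R is at the origin; R and M share the same y with |RM| = 46.7 and M on the +x side, so M = (46.700, 0.0000). R and F share the same x with |RF| = 27.7 and F on the −y side, so F = (0.0000, -27.700). The virtual corner opposite R is at (46.700, -27.700). A1 meets MS tangentially, so AS is at right angles to MS and the tangent condition forces AV to be normal to VF, with radius 3.2, so the center A sits 3.2 in from both sides at A = (43.500, -24.500). That places the tangent points at S = (46.700, -24.500) on MS and V = (43.500, -27.700) on VF. Then |RV| = |V − R| = 51.571.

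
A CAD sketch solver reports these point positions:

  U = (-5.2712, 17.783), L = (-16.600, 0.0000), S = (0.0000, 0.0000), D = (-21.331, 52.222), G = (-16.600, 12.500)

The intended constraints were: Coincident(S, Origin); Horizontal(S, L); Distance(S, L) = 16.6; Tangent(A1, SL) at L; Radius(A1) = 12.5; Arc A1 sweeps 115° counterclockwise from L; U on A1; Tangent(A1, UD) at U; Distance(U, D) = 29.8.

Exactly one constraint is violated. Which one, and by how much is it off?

Distance(U, D) = 29.8 — off by 8.20.

S = (0.00, 0.00) ✓; S.y = 0.00, L.y = 0.00 ✓; |SL| = 16.60 ✓; ∠(GL, LS) = 90.00° ✓; |GL| = 12.50 ✓; bearing(G→U) − bearing(G→L) = 115.0° ✓; |GU| = 12.50 ✓; ∠(GU, UD) = 90.00° ✓; |UD| = 38.00 ✗.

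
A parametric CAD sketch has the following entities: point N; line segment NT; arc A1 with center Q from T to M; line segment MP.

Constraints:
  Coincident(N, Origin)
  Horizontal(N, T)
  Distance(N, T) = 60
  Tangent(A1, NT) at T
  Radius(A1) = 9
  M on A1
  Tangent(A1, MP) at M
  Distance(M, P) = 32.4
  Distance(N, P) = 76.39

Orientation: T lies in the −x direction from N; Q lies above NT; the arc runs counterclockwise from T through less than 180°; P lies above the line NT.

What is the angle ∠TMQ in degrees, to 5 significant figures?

34.239°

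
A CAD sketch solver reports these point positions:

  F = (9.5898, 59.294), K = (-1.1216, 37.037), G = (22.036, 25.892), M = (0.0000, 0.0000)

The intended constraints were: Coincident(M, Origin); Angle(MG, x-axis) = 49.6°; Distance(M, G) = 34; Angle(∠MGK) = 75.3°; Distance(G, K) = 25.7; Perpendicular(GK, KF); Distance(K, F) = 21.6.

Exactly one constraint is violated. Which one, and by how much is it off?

Distance(K, F) = 21.6 — off by 3.10.

M = (0.00, 0.00) ✓; MG at 49.60° ✓; |MG| = 34.00 ✓; ∠MGK = 75.30° ✓; |GK| = 25.70 ✓; ∠(GK, KF) = 90.00° ✓; |KF| = 24.70 ✗.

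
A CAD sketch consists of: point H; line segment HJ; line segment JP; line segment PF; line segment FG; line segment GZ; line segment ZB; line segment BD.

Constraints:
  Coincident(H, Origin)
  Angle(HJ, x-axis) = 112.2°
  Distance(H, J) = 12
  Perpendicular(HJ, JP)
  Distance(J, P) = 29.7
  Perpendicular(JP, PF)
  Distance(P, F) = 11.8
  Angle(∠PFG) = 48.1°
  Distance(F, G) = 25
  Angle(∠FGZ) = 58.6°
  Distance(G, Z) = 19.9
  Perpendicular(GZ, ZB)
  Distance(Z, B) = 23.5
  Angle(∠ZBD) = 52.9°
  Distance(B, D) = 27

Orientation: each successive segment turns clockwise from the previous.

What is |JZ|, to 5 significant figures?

31.967

∠PFG = 48.1° gives FG at 160.30° from the x-axis; with |FG| = 25.0, G = (3.8860, 19.834). ∠FGZ = 58.6° gives GZ at 38.900° from the x-axis; with |GZ| = 19.9, Z = (19.373, 32.331). Then |JZ| = |Z − J| = 31.967.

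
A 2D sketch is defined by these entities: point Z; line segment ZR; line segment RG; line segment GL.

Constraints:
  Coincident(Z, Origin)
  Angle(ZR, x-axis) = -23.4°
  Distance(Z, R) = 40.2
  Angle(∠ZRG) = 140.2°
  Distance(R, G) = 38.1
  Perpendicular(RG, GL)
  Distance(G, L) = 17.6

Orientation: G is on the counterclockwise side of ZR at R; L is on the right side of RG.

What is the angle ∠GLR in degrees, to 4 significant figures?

65.21°

Z is at the origin; ZR runs at -23.4° with length 40.2, so R = 40.2·(cos -23.4°, sin -23.4°) = (36.89, -15.97). ∠ZRG = 140.2°, so RG runs at -23.4° + (180° − 140.2°) = 16.40° from the x-axis; with |RG| = 38.1, G = R + 38.1·(cos 16.40°, sin 16.40°) = (73.44, -5.208). RG ⟂ GL; with |GL| = 17.6 on the right of RG, L = G + 17.6·(0.2823, -0.9593) = (78.41, -22.09). Then cos ∠GLR = LG·LR / (|LG||LR|), giving 65.21°.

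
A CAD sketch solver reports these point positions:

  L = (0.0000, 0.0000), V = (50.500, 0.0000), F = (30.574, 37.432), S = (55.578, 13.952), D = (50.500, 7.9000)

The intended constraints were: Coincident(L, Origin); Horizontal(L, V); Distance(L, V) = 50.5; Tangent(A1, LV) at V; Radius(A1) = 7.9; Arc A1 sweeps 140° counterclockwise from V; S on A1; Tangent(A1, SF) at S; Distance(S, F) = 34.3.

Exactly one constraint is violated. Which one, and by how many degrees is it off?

Tangent(A1, SF) at S — off by 3.20°.

L = (0.00, 0.00) ✓; L.y = 0.00, V.y = 0.00 ✓; |LV| = 50.50 ✓; ∠(DV, VL) = 90.00° ✓; |DV| = 7.900 ✓; bearing(D→S) − bearing(D→V) = 140.0° ✓; |DS| = 7.900 ✓; ∠(DS, SF) = 93.20° ✗; |SF| = 34.30 ✓.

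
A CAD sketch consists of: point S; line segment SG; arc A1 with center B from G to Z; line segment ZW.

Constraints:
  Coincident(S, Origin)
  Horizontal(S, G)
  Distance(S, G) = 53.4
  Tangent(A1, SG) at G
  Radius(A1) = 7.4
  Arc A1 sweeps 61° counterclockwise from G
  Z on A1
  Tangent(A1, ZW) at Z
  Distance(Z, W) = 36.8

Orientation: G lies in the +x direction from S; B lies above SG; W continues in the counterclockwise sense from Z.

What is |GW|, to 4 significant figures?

43.44

On A1, G sits at bearing -90° from B; a 61° counterclockwise sweep puts Z at bearing -29°, so Z = B + 7.4·(cos -29°, sin -29°) = (59.87, 3.812). A1 meets ZW tangentially, so BZ is at right angles to ZW, so ZW runs along (−sin -29°, cos -29°); with |ZW| = 36.8, W = (77.71, 36.00). Then |GW| = |W − G| = 43.44.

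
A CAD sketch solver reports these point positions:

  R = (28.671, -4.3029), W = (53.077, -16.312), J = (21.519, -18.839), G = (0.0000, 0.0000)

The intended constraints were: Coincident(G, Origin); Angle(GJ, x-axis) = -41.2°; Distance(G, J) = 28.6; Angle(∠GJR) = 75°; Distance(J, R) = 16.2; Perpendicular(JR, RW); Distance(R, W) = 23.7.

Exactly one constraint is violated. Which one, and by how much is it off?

Distance(R, W) = 23.7 — off by 3.50.

G = (0.00, 0.00) ✓; GJ at -41.20° ✓; |GJ| = 28.60 ✓; ∠GJR = 75.00° ✓; |JR| = 16.20 ✓; ∠(JR, RW) = 90.00° ✓; |RW| = 27.20 ✗.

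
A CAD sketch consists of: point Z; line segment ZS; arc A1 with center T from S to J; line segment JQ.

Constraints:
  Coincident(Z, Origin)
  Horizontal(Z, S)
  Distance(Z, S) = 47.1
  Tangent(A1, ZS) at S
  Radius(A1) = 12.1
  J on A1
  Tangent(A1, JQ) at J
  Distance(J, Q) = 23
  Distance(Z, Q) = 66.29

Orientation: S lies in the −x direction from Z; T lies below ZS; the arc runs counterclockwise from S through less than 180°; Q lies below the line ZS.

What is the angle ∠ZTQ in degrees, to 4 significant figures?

122.4°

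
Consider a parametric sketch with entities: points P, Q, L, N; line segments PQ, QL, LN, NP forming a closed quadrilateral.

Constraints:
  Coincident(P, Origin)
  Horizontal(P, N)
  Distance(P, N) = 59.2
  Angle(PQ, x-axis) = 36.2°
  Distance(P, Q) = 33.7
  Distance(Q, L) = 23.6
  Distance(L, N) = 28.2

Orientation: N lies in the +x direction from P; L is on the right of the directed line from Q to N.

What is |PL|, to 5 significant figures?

31.380

Checks: |QL| = 23.60 ✓; |LN| = 28.20 ✓.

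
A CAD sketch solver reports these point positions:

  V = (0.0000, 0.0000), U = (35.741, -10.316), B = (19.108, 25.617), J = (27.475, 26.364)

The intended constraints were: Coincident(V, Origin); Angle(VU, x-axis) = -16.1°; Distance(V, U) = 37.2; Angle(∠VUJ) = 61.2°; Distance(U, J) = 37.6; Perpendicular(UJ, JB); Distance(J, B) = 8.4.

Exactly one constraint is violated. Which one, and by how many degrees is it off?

Perpendicular(UJ, JB) — off by 7.60°.

V = (0.00, 0.00) ✓; VU at -16.10° ✓; |VU| = 37.20 ✓; ∠VUJ = 61.20° ✓; |UJ| = 37.60 ✓; ∠(UJ, JB) = 82.40° ✗; |JB| = 8.400 ✓.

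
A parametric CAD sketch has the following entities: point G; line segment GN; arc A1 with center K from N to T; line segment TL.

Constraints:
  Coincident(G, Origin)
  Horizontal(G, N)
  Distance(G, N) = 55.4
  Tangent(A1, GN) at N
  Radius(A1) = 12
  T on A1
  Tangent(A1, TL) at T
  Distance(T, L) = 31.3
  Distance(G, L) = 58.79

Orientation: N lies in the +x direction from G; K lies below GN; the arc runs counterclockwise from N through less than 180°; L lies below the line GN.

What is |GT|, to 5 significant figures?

44.818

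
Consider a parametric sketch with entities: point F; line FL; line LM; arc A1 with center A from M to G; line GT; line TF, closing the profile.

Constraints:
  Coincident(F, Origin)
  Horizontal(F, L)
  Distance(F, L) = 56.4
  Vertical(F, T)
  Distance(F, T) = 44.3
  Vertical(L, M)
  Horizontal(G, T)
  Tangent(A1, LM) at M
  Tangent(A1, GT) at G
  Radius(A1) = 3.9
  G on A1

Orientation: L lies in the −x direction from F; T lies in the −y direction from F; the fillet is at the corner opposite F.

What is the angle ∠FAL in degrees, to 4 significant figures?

57.93°

FT is vertical with |FT| = 44.3 and T on the −y side, so T = (0.000, -44.30). The virtual corner opposite F is at (-56.40, -44.30). Tangency of A1 to LM means the radius AM is perpendicular to LM and A1 meets GT tangentially, so AG is at right angles to GT, with radius 3.9, so the center A sits 3.9 in from both sides at A = (-52.50, -40.40). Then cos ∠FAL = AF·AL / (|AF||AL|), giving 57.93°.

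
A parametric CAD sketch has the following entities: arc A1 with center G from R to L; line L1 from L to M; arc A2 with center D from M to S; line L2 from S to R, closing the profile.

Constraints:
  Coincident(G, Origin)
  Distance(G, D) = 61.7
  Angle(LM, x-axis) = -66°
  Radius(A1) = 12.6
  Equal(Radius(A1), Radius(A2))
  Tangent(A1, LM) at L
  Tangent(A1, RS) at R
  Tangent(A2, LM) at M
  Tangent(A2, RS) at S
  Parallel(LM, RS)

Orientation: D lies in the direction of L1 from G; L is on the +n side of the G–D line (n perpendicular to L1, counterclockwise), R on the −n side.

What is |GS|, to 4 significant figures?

62.97

Tangency of A1 to both parallel lines with radius 12.6 puts L and R at G ± 12.6·n: L = (11.51, 5.125), R = (-11.51, -5.125). Equal radii place M and S the same way about D: M = D + 12.6·n = (36.61, -51.24), S = D − 12.6·n = (13.58, -61.49). Then |GS| = |S − G| = 62.97.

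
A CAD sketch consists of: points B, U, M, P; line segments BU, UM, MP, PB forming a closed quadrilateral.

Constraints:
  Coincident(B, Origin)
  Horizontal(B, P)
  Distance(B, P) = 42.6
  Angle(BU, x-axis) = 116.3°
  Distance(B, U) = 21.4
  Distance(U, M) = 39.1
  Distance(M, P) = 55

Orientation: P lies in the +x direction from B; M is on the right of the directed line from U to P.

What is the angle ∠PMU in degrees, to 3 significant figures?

70.0°

Checks: |UM| = 39.10 ✓; |MP| = 55.00 ✓.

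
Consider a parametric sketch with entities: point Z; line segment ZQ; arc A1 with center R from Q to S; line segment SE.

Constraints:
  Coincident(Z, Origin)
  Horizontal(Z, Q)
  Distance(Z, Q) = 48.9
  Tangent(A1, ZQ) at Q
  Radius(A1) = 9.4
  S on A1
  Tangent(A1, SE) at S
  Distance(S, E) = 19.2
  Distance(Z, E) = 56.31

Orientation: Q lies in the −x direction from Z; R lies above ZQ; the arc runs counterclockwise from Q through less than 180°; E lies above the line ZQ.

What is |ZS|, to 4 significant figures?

42.16

Checks: |RS| = 9.400 ✓; ∠(RS, SE) = 90.00° ✓; |SE| = 19.20 ✓; |ZE| = 56.31 ✓.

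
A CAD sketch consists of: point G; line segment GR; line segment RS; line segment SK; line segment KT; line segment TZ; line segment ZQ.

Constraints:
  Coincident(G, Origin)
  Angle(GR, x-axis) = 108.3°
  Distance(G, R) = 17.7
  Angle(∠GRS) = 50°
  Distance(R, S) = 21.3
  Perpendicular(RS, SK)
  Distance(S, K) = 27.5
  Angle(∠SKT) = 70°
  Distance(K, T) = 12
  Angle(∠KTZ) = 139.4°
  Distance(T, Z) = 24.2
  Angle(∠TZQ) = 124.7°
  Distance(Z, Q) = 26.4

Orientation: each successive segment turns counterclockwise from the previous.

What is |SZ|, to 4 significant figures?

23.27

∠SKT = 70.0° gives KT at 78.30° from the x-axis; with |KT| = 12.0, T = (9.081, -4.017). ∠KTZ = 139.4° gives TZ at 118.9° from the x-axis; with |TZ| = 24.2, Z = (-2.615, 17.17). Then |SZ| = |Z − S| = 23.27.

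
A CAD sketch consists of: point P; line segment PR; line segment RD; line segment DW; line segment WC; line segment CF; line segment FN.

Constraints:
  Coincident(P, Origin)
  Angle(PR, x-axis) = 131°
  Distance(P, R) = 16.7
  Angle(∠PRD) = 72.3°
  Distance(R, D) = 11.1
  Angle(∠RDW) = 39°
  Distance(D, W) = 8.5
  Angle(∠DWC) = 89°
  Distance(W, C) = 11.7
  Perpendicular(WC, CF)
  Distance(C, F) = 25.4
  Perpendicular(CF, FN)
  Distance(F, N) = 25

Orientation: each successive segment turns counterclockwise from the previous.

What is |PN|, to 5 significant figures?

31.780

P is at the origin; PR runs at 131.0° with length 16.7, so R = (-10.956, 12.604). ∠PRD = 72.3° gives RD at -121.30° from the x-axis; with |RD| = 11.1, D = (-16.723, 3.1192). ∠RDW = 39.0° gives DW at 19.700° from the x-axis; with |DW| = 8.5, W = (-8.7203, 5.9845). ∠DWC = 89.0° gives WC at 110.70° from the x-axis; with |WC| = 11.7, C = (-12.856, 16.929). The perpendicularity gives CF at right angles to WC, so CF runs at -159.30°; with |CF| = 25.4, F = (-36.616, 7.9509). The perpendicularity gives FN at right angles to CF, so FN runs at -69.300°; with |FN| = 25.0, N = (-27.779, -15.435). Then |PN| = |N − P| = 31.780.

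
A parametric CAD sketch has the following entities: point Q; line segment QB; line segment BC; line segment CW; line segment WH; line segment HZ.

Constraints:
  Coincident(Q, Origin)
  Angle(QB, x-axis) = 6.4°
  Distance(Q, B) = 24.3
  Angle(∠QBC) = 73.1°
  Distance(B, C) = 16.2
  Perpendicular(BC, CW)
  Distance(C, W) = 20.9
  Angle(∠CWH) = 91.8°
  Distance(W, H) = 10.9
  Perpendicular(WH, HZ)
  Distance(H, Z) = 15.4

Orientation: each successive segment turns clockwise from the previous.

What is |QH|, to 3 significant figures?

2.67

BC is perpendicular to CW, so CW runs at 170°; with |CW| = 20.9, W = (0.646, -9.41). ∠CWH = 91.8° gives WH at 81.3° from the x-axis; with |WH| = 10.9, H = (2.30, 1.36). Then |QH| = |H − Q| = 2.67.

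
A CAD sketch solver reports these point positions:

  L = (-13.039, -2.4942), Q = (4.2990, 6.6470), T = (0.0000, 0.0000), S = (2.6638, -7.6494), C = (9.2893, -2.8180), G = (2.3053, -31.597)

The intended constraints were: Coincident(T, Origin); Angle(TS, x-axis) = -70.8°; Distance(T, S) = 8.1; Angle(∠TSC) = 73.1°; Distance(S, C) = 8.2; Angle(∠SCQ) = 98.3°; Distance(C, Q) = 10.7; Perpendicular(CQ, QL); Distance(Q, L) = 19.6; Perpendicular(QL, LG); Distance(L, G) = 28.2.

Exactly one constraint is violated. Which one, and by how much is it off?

Distance(L, G) = 28.2 — off by 4.70.

T = (0.00, 0.00) ✓; TS at -70.80° ✓; |TS| = 8.100 ✓; ∠TSC = 73.10° ✓; |SC| = 8.200 ✓; ∠SCQ = 98.30° ✓; |CQ| = 10.70 ✓; ∠(CQ, QL) = 90.00° ✓; |QL| = 19.60 ✓; ∠(QL, LG) = 90.00° ✓; |LG| = 32.90 ✗.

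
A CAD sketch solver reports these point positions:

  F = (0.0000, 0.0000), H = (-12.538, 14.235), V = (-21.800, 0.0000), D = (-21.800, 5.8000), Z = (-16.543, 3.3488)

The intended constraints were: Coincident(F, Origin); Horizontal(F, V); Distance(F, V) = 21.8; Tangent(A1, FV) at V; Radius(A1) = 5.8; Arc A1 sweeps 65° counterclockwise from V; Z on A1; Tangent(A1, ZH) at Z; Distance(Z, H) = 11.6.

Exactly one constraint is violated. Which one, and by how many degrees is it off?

Tangent(A1, ZH) at Z — off by 4.80°.

F = (0.00, 0.00) ✓; F.y = 0.00, V.y = 0.00 ✓; |FV| = 21.80 ✓; ∠(DV, VF) = 90.00° ✓; |DV| = 5.800 ✓; bearing(D→Z) − bearing(D→V) = 65.00° ✓; |DZ| = 5.800 ✓; ∠(DZ, ZH) = 85.20° ✗; |ZH| = 11.60 ✓.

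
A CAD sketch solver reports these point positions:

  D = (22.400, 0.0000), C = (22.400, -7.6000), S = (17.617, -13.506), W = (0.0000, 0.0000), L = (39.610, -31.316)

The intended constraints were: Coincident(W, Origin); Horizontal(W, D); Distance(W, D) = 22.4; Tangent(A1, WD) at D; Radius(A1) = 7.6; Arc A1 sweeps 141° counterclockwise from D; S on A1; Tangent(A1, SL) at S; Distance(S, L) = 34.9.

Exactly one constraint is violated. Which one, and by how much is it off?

Distance(S, L) = 34.9 — off by 6.60.

W = (0.00, 0.00) ✓; W.y = 0.00, D.y = 0.00 ✓; |WD| = 22.40 ✓; ∠(CD, DW) = 90.00° ✓; |CD| = 7.600 ✓; bearing(C→S) − bearing(C→D) = 141.0° ✓; |CS| = 7.600 ✓; ∠(CS, SL) = 90.00° ✓; |SL| = 28.30 ✗.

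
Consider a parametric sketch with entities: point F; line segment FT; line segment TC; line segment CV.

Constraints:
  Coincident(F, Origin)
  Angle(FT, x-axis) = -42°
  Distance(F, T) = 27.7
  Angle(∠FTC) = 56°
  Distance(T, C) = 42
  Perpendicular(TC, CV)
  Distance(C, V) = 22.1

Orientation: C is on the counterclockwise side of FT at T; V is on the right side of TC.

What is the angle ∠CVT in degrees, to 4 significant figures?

62.25°

∠FTC = 56.0°, so TC runs at -42.0° + (180° − 56.0°) = 82.00° from the x-axis; with |TC| = 42.0, C = T + 42.0·(cos 82.00°, sin 82.00°) = (26.43, 23.06). The perpendicularity gives CV at right angles to TC; with |CV| = 22.1 on the right of TC, V = C + 22.1·(0.9903, -0.1392) = (48.32, 19.98). Then cos ∠CVT = VC·VT / (|VC||VT|), giving 62.25°.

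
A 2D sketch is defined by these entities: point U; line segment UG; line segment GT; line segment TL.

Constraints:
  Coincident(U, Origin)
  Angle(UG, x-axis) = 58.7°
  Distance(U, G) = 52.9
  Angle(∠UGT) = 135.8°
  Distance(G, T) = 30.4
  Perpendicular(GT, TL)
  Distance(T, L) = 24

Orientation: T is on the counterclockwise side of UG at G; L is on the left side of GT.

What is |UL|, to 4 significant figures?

69.53

U is at the origin; UG runs at 58.7° with length 52.9, so G = 52.9·(cos 58.7°, sin 58.7°) = (27.48, 45.20). ∠UGT = 135.8°, so GT runs at 58.7° + (180° − 135.8°) = 102.9° from the x-axis; with |GT| = 30.4, T = G + 30.4·(cos 102.9°, sin 102.9°) = (20.70, 74.83). GT ⟂ TL; with |TL| = 24.0 on the left of GT, L = T + 24.0·(-0.9748, -0.2233) = (-2.699, 69.48). Then |UL| = |L − U| = 69.53.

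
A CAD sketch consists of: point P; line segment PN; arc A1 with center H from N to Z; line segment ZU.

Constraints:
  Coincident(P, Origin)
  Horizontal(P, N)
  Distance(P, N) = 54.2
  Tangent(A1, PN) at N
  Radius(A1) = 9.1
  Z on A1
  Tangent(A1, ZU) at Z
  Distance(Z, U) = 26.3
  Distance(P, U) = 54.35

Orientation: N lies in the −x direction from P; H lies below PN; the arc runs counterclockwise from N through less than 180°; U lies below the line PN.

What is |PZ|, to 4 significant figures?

62.63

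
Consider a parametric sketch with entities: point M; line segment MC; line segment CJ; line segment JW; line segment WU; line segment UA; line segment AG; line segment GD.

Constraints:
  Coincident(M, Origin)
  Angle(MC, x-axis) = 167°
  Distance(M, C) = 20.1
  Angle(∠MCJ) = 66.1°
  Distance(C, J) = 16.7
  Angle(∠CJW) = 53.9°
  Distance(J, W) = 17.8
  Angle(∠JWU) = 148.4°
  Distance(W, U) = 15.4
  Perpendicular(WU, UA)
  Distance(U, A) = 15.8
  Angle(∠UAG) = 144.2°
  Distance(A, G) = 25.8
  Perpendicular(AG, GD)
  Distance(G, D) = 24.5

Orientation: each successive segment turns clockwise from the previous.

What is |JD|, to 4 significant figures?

13.79

M is at the origin; MC runs at 167.0° with length 20.1, so C = (-19.58, 4.522). ∠MCJ = 66.1° gives CJ at 53.10° from the x-axis; with |CJ| = 16.7, J = (-9.558, 17.88). ∠CJW = 53.9° gives JW at -73.00° from the x-axis; with |JW| = 17.8, W = (-4.354, 0.8540). ∠JWU = 148.4° gives WU at -104.6° from the x-axis; with |WU| = 15.4, U = (-8.235, -14.05). The perpendicularity gives UA at right angles to WU, so UA runs at 165.4°; with |UA| = 15.8, A = (-23.53, -10.07). ∠UAG = 144.2° gives AG at 129.6° from the x-axis; with |AG| = 25.8, G = (-39.97, 9.813). The perpendicularity gives GD at right angles to AG, so GD runs at 39.60°; with |GD| = 24.5, D = (-21.09, 25.43). Then |JD| = |D − J| = 13.79.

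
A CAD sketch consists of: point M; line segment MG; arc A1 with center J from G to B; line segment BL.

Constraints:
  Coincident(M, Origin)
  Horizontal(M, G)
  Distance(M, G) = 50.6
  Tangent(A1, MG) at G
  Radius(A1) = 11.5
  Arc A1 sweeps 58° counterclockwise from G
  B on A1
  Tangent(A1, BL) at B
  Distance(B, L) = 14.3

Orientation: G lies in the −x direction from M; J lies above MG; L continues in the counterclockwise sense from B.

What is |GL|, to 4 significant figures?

24.65

On A1, G sits at bearing -90° from J; a 58° counterclockwise sweep puts B at bearing -32°, so B = J + 11.5·(cos -32°, sin -32°) = (-40.85, 5.406). The tangent condition forces JB to be normal to BL, so BL runs along (−sin -32°, cos -32°); with |BL| = 14.3, L = (-33.27, 17.53). Then |GL| = |L − G| = 24.65.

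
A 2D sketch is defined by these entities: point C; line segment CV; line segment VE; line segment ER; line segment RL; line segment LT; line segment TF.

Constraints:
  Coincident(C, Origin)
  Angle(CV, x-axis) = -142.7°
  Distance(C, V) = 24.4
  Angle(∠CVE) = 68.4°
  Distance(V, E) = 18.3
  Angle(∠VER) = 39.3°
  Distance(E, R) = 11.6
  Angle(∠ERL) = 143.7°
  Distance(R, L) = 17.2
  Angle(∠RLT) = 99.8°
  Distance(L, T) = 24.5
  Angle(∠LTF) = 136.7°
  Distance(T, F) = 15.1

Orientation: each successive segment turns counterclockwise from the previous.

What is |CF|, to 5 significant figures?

53.376

∠RLT = 99.8° gives LT at -133.90° from the x-axis; with |LT| = 24.5, T = (-38.862, -21.321). ∠LTF = 136.7° gives TF at -90.600° from the x-axis; with |TF| = 15.1, F = (-39.020, -36.420). Then |CF| = |F − C| = 53.376.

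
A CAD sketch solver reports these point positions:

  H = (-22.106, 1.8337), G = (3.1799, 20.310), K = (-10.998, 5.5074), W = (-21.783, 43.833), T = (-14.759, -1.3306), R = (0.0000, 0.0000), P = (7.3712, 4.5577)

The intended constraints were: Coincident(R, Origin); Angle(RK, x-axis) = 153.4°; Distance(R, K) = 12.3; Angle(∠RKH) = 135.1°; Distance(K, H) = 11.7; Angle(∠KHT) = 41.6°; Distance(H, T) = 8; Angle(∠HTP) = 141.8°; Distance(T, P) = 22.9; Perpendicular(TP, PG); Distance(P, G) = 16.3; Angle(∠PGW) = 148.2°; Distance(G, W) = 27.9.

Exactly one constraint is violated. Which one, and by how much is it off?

Distance(G, W) = 27.9 — off by 6.40.

R = (0.00, 0.00) ✓; RK at 153.4° ✓; |RK| = 12.30 ✓; ∠RKH = 135.1° ✓; |KH| = 11.70 ✓; ∠KHT = 41.60° ✓; |HT| = 7.999 ✓; ∠HTP = 141.8° ✓; |TP| = 22.90 ✓; ∠(TP, PG) = 90.00° ✓; |PG| = 16.30 ✓; ∠PGW = 148.2° ✓; |GW| = 34.30 ✗.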